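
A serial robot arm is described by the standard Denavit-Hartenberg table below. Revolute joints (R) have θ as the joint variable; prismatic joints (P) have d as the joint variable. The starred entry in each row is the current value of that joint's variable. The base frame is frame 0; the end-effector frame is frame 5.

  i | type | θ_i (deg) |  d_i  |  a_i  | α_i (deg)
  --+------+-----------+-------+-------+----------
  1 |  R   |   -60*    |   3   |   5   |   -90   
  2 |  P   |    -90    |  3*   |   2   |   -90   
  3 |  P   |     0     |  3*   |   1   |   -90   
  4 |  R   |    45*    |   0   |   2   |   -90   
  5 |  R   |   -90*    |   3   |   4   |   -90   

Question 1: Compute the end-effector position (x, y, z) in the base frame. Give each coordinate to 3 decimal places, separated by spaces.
after link 1: o_1 = (2.5000, -4.3301, 3.0000)
after link 2: o_2 = (5.0981, -2.8301, 5.0000)
after link 3: o_3 = (6.5981, -5.4282, 6.0000)
after link 4: o_4 = (5.8910, -4.2035, 7.4142)
after link 5: o_5 = (1.3662, -4.3663, 5.2929)

1.366 -4.366 5.293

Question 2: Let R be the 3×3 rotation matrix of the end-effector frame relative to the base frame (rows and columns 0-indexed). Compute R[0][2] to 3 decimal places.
End-effector z-axis (col 2 of R) = (-0.3536,0.6124,0.7071)
R[0][2] = -0.3536

-0.354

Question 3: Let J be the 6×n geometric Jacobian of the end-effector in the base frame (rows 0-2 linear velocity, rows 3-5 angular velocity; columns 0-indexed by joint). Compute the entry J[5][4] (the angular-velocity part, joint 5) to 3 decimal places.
-0.707

axis z_4 = (-0.3536,0.6124,-0.7071); lever o_n−o_4 = (-4.5248,-0.1629,-2.1213)
cross product → J_v[:, 4] = (-1.4142,2.4495,2.8284)
J_ω[:, 4] = z_4
entry J[5][4] = -0.7071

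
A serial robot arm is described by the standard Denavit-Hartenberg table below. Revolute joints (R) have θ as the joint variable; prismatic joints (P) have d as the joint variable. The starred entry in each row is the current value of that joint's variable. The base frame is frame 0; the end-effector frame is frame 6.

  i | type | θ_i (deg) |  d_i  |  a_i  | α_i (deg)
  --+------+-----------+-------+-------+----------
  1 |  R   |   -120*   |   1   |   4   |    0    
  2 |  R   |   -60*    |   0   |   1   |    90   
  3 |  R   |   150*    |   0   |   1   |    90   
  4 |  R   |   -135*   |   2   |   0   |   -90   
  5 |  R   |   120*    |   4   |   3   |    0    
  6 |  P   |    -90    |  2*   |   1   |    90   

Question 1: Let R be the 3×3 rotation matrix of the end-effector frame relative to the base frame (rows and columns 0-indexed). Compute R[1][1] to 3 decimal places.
-0.707

End-effector y-axis (col 1 of R) = (0.6124,-0.7071,0.3536)
R[1][1] = -0.7071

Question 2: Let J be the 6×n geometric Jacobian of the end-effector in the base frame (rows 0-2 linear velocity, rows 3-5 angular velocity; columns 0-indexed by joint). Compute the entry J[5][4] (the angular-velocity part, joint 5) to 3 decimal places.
axis z_4 = (0.6124,-0.7071,0.3536); lever o_n−o_4 = (5.6115,-3.7944,-0.3375)
cross product → J_v[:, 4] = (1.5802,2.1907,1.6444)
J_ω[:, 4] = z_4
entry J[5][4] = 0.3536

0.354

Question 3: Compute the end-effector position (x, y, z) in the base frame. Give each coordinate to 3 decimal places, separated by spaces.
after link 1: o_1 = (-2.0000, -3.4641, 1.0000)
after link 2: o_2 = (-3.0000, -3.4641, 1.0000)
after link 3: o_3 = (-2.1340, -3.4641, 1.5000)
after link 4: o_4 = (-3.1340, -3.4641, 3.2321)
after link 5: o_5 = (1.5331, -5.2319, 2.9266)
after link 6: o_6 = (2.4775, -7.2585, 2.8945)

2.478 -7.258 2.895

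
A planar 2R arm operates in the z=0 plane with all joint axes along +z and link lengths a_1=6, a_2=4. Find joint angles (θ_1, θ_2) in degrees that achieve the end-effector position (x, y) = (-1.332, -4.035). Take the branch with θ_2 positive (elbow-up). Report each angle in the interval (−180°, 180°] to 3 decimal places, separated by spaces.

cos θ_2 = (18.0554−6²−4²)/(2·6·4) = -0.7072; θ_2 = 135.0058° (elbow-up)
β = atan2(-4.0350,-1.3320) = -108.2687°; ψ = atan2(2.8281,3.1713) = 41.7265°
θ_1 = β − ψ = -149.9951°

-149.995 135.006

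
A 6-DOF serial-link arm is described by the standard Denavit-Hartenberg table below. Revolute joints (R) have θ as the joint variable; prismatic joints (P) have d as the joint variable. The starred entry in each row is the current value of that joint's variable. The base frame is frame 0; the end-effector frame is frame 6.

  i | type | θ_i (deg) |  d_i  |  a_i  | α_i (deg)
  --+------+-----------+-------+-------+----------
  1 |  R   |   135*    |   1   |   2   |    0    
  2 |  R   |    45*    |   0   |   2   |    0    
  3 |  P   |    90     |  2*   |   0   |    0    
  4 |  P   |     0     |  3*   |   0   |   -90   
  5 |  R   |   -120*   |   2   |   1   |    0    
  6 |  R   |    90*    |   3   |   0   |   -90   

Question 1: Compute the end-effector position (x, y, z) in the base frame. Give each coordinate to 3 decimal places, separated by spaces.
after link 1: o_1 = (-1.4142, 1.4142, 1.0000)
after link 2: o_2 = (-3.4142, 1.4142, 1.0000)
after link 3: o_3 = (-3.4142, 1.4142, 3.0000)
after link 4: o_4 = (-3.4142, 1.4142, 6.0000)
after link 5: o_5 = (-1.4142, 1.9142, 6.8660)
after link 6: o_6 = (1.5858, 1.9142, 6.8660)

1.586 1.914 6.866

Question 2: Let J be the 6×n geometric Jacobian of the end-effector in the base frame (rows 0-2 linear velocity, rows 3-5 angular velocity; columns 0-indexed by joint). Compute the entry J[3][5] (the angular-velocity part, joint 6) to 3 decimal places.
1.000

axis z_5 = (1.0000,-0.0000,0.0000); lever o_n−o_5 = (3.0000,-0.0000,0.0000)
cross product → J_v[:, 5] = (0.0000,0.0000,-0.0000)
J_ω[:, 5] = z_5
entry J[3][5] = 1.0000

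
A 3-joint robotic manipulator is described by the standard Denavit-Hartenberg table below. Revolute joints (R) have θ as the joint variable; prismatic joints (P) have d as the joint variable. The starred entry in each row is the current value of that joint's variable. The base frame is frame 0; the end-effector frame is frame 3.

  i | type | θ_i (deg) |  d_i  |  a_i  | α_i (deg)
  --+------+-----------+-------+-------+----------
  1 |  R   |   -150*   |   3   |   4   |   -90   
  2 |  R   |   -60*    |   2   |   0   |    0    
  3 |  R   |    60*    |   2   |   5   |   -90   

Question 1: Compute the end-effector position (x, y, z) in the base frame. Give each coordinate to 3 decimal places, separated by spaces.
-5.794 -7.964 3.000

after link 1: o_1 = (-3.4641, -2.0000, 3.0000)
after link 2: o_2 = (-2.4641, -3.7321, 3.0000)
after link 3: o_3 = (-5.7942, -7.9641, 3.0000)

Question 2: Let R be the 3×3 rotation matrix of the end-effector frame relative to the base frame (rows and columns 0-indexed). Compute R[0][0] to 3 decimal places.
-0.866

End-effector x-axis (col 0 of R) = (-0.8660,-0.5000,0.0000)
R[0][0] = -0.8660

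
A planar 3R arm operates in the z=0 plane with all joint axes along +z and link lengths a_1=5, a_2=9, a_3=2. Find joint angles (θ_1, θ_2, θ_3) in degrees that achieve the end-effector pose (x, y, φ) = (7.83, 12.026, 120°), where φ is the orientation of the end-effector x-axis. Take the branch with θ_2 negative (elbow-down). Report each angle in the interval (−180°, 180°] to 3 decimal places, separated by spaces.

wrist centre = target − a_3·(cos φ, sin φ) = (8.8300, 10.2939)
cos θ_2 = (183.9343−5²−9²)/(2·5·9) = 0.8659; θ_2 = -30.0102° (elbow-down)
β = atan2(10.2939,8.8300) = 49.3775°; ψ = atan2(-4.5014,12.7934) = -19.3845°
θ_1 = β − ψ = 68.7620°
θ_3 = φ − θ_1 − θ_2 = 81.2482° (wrapped to (-180°,180°])

68.762 -30.010 81.248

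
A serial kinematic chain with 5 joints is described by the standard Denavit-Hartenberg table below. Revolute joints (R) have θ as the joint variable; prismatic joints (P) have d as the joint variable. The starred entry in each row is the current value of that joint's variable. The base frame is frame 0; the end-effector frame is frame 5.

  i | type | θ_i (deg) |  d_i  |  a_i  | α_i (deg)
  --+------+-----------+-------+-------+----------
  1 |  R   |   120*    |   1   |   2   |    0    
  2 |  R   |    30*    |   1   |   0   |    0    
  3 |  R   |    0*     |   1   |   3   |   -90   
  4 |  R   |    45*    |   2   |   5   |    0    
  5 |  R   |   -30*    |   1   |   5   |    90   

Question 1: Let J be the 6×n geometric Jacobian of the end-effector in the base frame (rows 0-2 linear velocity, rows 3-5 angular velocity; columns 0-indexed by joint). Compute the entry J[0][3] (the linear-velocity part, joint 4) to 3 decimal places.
4.183

axis z_3 = (-0.5000,-0.8660,0.0000); lever o_n−o_3 = (-8.7444,1.5845,-4.8296)
cross product → J_v[:, 3] = (4.1826,-2.4148,-8.3652)
J_ω[:, 3] = z_3
entry J[0][3] = 4.1826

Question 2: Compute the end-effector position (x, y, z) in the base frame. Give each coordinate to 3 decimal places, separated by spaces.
after link 1: o_1 = (-1.0000, 1.7321, 1.0000)
after link 2: o_2 = (-1.0000, 1.7321, 2.0000)
after link 3: o_3 = (-3.5981, 3.2321, 3.0000)
after link 4: o_4 = (-7.6599, 3.2678, -0.5355)
after link 5: o_5 = (-12.3425, 4.8166, -1.8296)

-12.343 4.817 -1.830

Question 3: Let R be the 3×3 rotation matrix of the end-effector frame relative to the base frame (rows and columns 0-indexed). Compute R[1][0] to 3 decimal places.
End-effector x-axis (col 0 of R) = (-0.8365,0.4830,-0.2588)
R[1][0] = 0.4830

0.483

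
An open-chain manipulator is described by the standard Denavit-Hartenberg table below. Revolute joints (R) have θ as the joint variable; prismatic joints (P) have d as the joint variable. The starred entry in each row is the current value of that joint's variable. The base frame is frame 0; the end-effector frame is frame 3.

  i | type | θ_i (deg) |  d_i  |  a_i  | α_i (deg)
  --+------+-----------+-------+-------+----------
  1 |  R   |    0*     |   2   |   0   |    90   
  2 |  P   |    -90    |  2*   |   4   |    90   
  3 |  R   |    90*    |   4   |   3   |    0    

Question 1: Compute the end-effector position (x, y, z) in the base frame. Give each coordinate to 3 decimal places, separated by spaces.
-4.000 -5.000 -2.000

after link 1: o_1 = (0.0000, 0.0000, 2.0000)
after link 2: o_2 = (0.0000, -2.0000, -2.0000)
after link 3: o_3 = (-4.0000, -5.0000, -2.0000)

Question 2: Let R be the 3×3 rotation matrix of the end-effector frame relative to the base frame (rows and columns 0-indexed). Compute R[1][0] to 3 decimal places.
-1.000

End-effector x-axis (col 0 of R) = (0.0000,-1.0000,0.0000)
R[1][0] = -1.0000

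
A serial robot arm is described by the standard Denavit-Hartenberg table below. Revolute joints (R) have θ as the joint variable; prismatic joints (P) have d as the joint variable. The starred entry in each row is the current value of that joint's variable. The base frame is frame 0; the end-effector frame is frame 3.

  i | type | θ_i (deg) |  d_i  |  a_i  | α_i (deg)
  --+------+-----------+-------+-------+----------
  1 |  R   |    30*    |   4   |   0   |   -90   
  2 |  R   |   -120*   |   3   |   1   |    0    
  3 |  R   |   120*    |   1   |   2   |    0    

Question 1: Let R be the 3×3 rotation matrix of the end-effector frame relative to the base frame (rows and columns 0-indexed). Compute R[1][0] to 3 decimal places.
End-effector x-axis (col 0 of R) = (0.8660,0.5000,0.0000)
R[1][0] = 0.5000

0.500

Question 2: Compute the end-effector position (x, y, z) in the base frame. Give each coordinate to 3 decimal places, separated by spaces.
after link 1: o_1 = (0.0000, 0.0000, 4.0000)
after link 2: o_2 = (-1.9330, 2.3481, 4.8660)
after link 3: o_3 = (-0.7010, 4.2141, 4.8660)

-0.701 4.214 4.866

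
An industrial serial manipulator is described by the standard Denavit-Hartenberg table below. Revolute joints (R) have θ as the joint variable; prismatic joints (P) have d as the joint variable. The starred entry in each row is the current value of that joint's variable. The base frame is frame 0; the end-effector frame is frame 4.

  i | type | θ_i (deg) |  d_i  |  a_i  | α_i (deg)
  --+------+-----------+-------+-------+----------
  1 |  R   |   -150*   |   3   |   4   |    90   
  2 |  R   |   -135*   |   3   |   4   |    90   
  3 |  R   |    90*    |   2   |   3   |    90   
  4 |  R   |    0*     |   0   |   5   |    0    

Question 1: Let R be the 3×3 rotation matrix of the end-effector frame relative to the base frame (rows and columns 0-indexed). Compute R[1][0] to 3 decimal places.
0.866

End-effector x-axis (col 0 of R) = (-0.5000,0.8660,-0.0000)
R[1][0] = 0.8660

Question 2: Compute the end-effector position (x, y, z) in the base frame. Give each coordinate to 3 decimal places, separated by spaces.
after link 1: o_1 = (-3.4641, -2.0000, 3.0000)
after link 2: o_2 = (-2.5146, 2.0123, 0.1716)
after link 3: o_3 = (-2.7899, 5.3175, 1.5858)
after link 4: o_4 = (-5.2899, 9.6476, 1.5858)

-5.290 9.648 1.586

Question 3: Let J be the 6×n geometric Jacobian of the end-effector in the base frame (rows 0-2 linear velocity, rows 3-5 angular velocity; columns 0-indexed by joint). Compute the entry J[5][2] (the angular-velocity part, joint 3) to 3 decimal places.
0.707

axis z_2 = (0.6124,0.3536,0.7071); lever o_n−o_2 = (-2.7753,7.6353,1.4142)
cross product → J_v[:, 2] = (-4.8990,-2.8284,5.6569)
J_ω[:, 2] = z_2
entry J[5][2] = 0.7071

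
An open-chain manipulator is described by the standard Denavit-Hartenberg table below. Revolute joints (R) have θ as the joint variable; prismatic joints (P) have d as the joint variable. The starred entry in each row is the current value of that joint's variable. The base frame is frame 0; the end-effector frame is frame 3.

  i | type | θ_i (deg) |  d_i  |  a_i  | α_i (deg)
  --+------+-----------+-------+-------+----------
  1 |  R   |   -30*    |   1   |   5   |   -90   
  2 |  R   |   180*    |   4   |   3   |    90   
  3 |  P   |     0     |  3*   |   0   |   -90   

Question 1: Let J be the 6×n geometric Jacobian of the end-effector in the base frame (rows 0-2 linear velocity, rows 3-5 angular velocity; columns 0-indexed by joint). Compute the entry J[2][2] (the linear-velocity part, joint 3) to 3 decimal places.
prismatic axis z_2 = (0.0000,0.0000,-1.0000)
J_v[:, 2] = z_2; J_ω[:, 2] = (0,0,0)
entry J[2][2] = -1.0000

-1.000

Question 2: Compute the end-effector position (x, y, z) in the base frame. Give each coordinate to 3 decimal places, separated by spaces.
after link 1: o_1 = (4.3301, -2.5000, 1.0000)
after link 2: o_2 = (3.7321, 2.4641, 1.0000)
after link 3: o_3 = (3.7321, 2.4641, -2.0000)

3.732 2.464 -2.000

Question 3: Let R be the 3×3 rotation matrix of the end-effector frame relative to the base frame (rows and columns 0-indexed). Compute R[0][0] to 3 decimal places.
-0.866

End-effector x-axis (col 0 of R) = (-0.8660,0.5000,-0.0000)
R[0][0] = -0.8660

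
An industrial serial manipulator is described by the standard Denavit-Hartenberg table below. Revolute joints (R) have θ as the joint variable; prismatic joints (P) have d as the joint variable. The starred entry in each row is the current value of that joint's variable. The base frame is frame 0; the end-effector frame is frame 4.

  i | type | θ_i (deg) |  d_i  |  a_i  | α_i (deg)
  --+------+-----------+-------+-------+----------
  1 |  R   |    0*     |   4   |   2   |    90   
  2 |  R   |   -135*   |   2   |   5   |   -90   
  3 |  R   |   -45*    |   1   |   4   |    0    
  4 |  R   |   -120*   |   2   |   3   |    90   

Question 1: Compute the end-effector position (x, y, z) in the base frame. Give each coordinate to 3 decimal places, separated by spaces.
after link 1: o_1 = (2.0000, 0.0000, 4.0000)
after link 2: o_2 = (-1.5355, -2.0000, 0.4645)
after link 3: o_3 = (-2.8284, -4.8284, -2.2426)
after link 4: o_4 = (0.6348, -5.6049, -1.6078)

0.635 -5.605 -1.608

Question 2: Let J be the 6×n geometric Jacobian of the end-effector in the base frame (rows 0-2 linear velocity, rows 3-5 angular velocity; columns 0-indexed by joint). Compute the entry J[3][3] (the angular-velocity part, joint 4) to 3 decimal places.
axis z_3 = (0.7071,-0.0000,-0.7071); lever o_n−o_3 = (3.4633,-0.7765,0.6348)
cross product → J_v[:, 3] = (-0.5490,-2.8978,-0.5490)
J_ω[:, 3] = z_3
entry J[3][3] = 0.7071

0.707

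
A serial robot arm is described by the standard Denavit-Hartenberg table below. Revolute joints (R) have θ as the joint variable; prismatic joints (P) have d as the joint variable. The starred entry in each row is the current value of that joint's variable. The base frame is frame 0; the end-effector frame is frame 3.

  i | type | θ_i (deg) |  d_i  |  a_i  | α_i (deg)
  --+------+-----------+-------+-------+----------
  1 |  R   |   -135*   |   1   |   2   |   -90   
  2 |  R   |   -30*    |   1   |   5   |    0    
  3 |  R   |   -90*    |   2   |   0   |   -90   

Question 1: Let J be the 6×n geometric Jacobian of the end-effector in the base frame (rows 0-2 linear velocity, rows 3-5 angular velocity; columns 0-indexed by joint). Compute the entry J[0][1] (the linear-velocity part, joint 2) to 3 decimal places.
-1.768

axis z_1 = (0.7071,-0.7071,0.0000); lever o_n−o_1 = (-0.9405,-5.1832,2.5000)
cross product → J_v[:, 1] = (-1.7678,-1.7678,-4.3301)
J_ω[:, 1] = z_1
entry J[0][1] = -1.7678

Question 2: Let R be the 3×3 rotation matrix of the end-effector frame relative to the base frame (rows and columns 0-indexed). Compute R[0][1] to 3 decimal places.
End-effector y-axis (col 1 of R) = (-0.7071,0.7071,-0.0000)
R[0][1] = -0.7071

-0.707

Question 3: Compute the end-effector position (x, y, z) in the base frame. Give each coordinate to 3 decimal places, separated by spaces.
after link 1: o_1 = (-1.4142, -1.4142, 1.0000)
after link 2: o_2 = (-3.7690, -5.1832, 3.5000)
after link 3: o_3 = (-2.3548, -6.5974, 3.5000)

-2.355 -6.597 3.500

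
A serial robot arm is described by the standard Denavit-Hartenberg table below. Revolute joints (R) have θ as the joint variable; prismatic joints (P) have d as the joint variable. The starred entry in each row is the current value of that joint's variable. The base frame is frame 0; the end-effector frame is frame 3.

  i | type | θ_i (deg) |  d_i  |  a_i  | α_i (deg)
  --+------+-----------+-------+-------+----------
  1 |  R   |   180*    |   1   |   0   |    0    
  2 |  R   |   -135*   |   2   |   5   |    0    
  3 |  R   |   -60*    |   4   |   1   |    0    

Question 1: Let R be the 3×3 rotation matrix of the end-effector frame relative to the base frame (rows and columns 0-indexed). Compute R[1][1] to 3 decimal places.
0.966

End-effector y-axis (col 1 of R) = (0.2588,0.9659,0.0000)
R[1][1] = 0.9659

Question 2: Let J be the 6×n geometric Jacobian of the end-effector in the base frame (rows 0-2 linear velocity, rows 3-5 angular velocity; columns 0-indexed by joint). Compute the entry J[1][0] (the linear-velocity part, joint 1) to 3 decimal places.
4.501

axis z_0 = ẑ; lever o_n−o_0 = (4.5015,3.2767,7.0000)
cross product → J_v[:, 0] = (-3.2767,4.5015,0.0000)
J_ω[:, 0] = z_0
entry J[1][0] = 4.5015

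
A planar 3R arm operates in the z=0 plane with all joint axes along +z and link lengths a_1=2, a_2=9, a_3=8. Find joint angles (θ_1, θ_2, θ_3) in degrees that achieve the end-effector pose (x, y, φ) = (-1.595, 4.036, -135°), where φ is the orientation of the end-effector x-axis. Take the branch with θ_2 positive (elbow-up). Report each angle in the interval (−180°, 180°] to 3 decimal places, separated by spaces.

wrist centre = target − a_3·(cos φ, sin φ) = (4.0619, 9.6929)
cos θ_2 = (110.4501−2²−9²)/(2·2·9) = 0.7069; θ_2 = 45.0130° (elbow-up)
β = atan2(9.6929,4.0619) = 67.2636°; ψ = atan2(6.3654,8.3625) = 37.2777°
θ_1 = β − ψ = 29.9858°
θ_3 = φ − θ_1 − θ_2 = 150.0012° (wrapped to (-180°,180°])

29.986 45.013 150.001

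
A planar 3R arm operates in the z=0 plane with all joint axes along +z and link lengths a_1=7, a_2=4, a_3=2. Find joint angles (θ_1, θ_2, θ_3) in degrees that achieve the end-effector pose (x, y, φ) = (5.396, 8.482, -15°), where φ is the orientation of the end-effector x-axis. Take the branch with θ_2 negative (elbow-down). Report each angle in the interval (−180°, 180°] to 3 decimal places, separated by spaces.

wrist centre = target − a_3·(cos φ, sin φ) = (3.4641, 8.9996)
cos θ_2 = (92.9938−7²−4²)/(2·7·4) = 0.4999; θ_2 = -60.0073° (elbow-down)
β = atan2(8.9996,3.4641) = 68.9472°; ψ = atan2(-3.4644,8.9996) = -21.0541°
θ_1 = β − ψ = 90.0013°
θ_3 = φ − θ_1 − θ_2 = -44.9940° (wrapped to (-180°,180°])

90.001 -60.007 -44.994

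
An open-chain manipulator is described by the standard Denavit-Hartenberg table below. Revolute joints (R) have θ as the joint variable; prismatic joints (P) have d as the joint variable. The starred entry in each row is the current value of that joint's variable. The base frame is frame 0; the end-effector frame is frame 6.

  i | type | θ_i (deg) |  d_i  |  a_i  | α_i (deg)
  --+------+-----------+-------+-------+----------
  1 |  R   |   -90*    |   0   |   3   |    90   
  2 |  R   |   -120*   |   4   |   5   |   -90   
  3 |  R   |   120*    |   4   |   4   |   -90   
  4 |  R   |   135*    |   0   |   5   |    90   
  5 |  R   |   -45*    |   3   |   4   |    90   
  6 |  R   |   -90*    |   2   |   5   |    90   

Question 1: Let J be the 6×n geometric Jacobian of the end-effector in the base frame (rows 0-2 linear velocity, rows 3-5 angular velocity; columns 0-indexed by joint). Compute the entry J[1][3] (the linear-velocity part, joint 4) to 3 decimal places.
axis z_3 = (-0.5000,-0.4330,0.7500); lever o_n−o_3 = (-3.0313,6.0277,-4.1976)
cross product → J_v[:, 3] = (-2.7031,-4.3723,-4.3264)
J_ω[:, 3] = z_3
entry J[1][3] = -4.3723

-4.372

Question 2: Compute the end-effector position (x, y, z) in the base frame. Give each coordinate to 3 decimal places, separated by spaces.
after link 1: o_1 = (0.0000, -3.0000, 0.0000)
after link 2: o_2 = (-4.0000, -0.5000, -4.3301)
after link 3: o_3 = (-0.5359, -4.9641, -4.5981)
after link 4: o_4 = (-3.5978, -1.0184, -4.3612)
after link 5: o_5 = (-2.0785, 3.7452, -4.3694)
after link 6: o_6 = (-3.5672, 1.0636, -8.7957)

-3.567 1.064 -8.796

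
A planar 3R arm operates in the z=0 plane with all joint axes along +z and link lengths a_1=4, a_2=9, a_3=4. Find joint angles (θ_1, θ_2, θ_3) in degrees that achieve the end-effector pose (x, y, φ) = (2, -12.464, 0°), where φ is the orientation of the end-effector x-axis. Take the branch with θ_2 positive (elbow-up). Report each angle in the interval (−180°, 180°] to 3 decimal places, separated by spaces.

-120.003 30.004 89.999

wrist centre = target − a_3·(cos φ, sin φ) = (-2.0000, -12.4640)
cos θ_2 = (159.3513−4²−9²)/(2·4·9) = 0.8660; θ_2 = 30.0040° (elbow-up)
β = atan2(-12.4640,-2.0000) = -99.1161°; ψ = atan2(4.5005,11.7939) = 20.8868°
θ_1 = β − ψ = -120.0029°
θ_3 = φ − θ_1 − θ_2 = 89.9989° (wrapped to (-180°,180°])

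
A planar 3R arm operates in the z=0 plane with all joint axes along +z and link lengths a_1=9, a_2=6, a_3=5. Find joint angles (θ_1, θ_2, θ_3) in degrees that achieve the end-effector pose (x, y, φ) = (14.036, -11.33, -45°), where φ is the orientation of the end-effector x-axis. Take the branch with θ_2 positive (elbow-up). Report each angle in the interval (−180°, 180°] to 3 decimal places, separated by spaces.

-59.997 59.992 -44.995

wrist centre = target − a_3·(cos φ, sin φ) = (10.5005, -7.7945)
cos θ_2 = (171.0135−9²−6²)/(2·9·6) = 0.5001; θ_2 = 59.9917° (elbow-up)
β = atan2(-7.7945,10.5005) = -36.5864°; ψ = atan2(5.1957,12.0007) = 23.4102°
θ_1 = β − ψ = -59.9966°
θ_3 = φ − θ_1 − θ_2 = -44.9952° (wrapped to (-180°,180°])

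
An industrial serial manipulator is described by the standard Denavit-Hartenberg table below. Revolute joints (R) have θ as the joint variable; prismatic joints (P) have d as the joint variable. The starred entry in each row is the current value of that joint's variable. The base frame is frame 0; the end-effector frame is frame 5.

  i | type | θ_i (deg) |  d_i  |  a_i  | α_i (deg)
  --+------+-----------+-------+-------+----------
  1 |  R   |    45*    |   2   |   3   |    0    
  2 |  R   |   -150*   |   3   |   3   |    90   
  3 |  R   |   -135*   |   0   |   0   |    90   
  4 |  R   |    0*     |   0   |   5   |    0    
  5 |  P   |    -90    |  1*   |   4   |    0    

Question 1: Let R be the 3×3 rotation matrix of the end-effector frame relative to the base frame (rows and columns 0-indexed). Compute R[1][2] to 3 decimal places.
End-effector z-axis (col 2 of R) = (0.1830,0.6830,0.7071)
R[1][2] = 0.6830

0.683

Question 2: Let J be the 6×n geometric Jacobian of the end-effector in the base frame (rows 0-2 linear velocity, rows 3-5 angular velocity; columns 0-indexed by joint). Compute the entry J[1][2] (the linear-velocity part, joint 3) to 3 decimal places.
-2.732

axis z_2 = (-0.9659,0.2588,0.0000); lever o_n−o_2 = (4.9618,3.0628,-2.8284)
cross product → J_v[:, 2] = (-0.7321,-2.7321,-4.2426)
J_ω[:, 2] = z_2
entry J[1][2] = -2.7321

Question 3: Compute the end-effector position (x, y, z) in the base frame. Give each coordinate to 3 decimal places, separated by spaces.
6.307 2.286 2.172

after link 1: o_1 = (2.1213, 2.1213, 2.0000)
after link 2: o_2 = (1.3449, -0.7765, 5.0000)
after link 3: o_3 = (1.3449, -0.7765, 5.0000)
after link 4: o_4 = (2.2599, 2.6386, 1.4645)
after link 5: o_5 = (6.3066, 2.2863, 2.1716)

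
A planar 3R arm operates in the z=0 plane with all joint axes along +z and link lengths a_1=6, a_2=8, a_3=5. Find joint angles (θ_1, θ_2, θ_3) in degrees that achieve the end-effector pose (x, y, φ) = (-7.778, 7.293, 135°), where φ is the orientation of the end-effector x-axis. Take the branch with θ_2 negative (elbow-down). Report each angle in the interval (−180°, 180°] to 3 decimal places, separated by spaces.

wrist centre = target − a_3·(cos φ, sin φ) = (-4.2425, 3.7575)
cos θ_2 = (32.1171−6²−8²)/(2·6·8) = -0.7071; θ_2 = -135.0006° (elbow-down)
β = atan2(3.7575,-4.2425) = 138.4693°; ψ = atan2(-5.6568,0.3431) = -86.5292°
θ_1 = β − ψ = 224.9986°
θ_3 = φ − θ_1 − θ_2 = 45.0020° (wrapped to (-180°,180°])

-135.001 -135.001 45.002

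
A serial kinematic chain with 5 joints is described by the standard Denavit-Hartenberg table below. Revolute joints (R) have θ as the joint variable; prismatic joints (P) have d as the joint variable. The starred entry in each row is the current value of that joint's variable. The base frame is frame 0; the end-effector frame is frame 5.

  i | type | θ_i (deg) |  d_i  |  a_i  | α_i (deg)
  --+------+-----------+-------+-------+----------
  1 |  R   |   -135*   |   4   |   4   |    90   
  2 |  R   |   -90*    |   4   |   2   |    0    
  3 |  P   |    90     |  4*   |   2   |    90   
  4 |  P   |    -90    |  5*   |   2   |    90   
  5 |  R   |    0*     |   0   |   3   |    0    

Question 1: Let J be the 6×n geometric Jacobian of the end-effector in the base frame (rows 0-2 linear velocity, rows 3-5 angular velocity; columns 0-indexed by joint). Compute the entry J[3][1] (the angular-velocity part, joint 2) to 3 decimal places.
-0.707

axis z_1 = (-0.7071,0.7071,0.0000); lever o_n−o_1 = (-3.5355,0.7071,-7.0000)
cross product → J_v[:, 1] = (-4.9497,-4.9497,2.0000)
J_ω[:, 1] = z_1
entry J[3][1] = -0.7071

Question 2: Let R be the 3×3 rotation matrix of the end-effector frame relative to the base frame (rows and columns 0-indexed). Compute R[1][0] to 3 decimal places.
End-effector x-axis (col 0 of R) = (0.7071,-0.7071,-0.0000)
R[1][0] = -0.7071

-0.707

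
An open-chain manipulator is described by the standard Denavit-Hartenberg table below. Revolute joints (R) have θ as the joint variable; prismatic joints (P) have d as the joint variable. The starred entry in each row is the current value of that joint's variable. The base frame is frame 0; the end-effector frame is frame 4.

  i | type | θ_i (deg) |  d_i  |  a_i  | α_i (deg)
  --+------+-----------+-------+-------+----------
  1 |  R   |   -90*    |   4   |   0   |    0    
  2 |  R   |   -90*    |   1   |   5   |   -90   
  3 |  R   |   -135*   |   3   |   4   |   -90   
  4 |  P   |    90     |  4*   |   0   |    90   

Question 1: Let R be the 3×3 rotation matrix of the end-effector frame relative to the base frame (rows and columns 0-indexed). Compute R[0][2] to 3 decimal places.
End-effector z-axis (col 2 of R) = (0.7071,0.0000,0.7071)
R[0][2] = 0.7071

0.707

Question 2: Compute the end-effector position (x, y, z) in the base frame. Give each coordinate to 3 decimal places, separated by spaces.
-5.000 -3.000 10.657

after link 1: o_1 = (0.0000, 0.0000, 4.0000)
after link 2: o_2 = (-5.0000, -0.0000, 5.0000)
after link 3: o_3 = (-2.1716, -3.0000, 7.8284)
after link 4: o_4 = (-5.0000, -3.0000, 10.6569)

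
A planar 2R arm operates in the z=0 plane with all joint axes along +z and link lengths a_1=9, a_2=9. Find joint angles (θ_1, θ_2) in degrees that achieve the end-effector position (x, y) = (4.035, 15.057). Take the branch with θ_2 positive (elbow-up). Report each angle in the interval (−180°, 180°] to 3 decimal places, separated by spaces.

44.997 60.002

cos θ_2 = (242.9945−9²−9²)/(2·9·9) = 0.5000; θ_2 = 60.0023° (elbow-up)
β = atan2(15.0570,4.0350) = 74.9983°; ψ = atan2(7.7944,13.4997) = 30.0011°
θ_1 = β − ψ = 44.9971°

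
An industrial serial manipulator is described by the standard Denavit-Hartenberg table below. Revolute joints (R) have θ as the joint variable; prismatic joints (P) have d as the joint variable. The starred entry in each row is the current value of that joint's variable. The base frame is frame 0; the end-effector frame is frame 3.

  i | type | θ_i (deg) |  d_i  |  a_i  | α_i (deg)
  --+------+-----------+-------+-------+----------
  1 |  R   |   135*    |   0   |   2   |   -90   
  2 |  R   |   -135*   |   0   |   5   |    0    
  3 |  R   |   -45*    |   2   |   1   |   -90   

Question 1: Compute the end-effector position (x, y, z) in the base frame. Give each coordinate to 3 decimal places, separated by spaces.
after link 1: o_1 = (-1.4142, 1.4142, 0.0000)
after link 2: o_2 = (1.0858, -1.0858, 3.5355)
after link 3: o_3 = (0.3787, -3.2071, 3.5355)

0.379 -3.207 3.536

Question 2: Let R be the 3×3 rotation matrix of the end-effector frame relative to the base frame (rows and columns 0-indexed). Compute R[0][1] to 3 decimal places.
End-effector y-axis (col 1 of R) = (0.7071,0.7071,0.0000)
R[0][1] = 0.7071

0.707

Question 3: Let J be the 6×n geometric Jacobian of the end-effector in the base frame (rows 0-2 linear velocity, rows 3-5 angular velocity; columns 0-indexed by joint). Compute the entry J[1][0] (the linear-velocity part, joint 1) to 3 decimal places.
0.379

axis z_0 = ẑ; lever o_n−o_0 = (0.3787,-3.2071,3.5355)
cross product → J_v[:, 0] = (3.2071,0.3787,-0.0000)
J_ω[:, 0] = z_0
entry J[1][0] = 0.3787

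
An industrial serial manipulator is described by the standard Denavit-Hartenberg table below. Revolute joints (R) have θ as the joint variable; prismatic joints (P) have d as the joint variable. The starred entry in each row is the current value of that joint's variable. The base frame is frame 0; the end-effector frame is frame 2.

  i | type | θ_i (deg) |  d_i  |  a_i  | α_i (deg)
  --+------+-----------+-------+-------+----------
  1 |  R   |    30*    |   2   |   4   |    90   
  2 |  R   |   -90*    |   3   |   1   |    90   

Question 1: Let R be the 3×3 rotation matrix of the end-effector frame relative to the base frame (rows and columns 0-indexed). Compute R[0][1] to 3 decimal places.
End-effector y-axis (col 1 of R) = (0.5000,-0.8660,0.0000)
R[0][1] = 0.5000

0.500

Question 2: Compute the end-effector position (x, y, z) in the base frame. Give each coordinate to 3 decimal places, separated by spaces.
after link 1: o_1 = (3.4641, 2.0000, 2.0000)
after link 2: o_2 = (4.9641, -0.5981, 1.0000)

4.964 -0.598 1.000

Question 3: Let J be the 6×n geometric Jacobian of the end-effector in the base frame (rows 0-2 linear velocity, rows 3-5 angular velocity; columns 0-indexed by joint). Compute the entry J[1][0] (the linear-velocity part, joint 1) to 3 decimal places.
4.964

axis z_0 = ẑ; lever o_n−o_0 = (4.9641,-0.5981,1.0000)
cross product → J_v[:, 0] = (0.5981,4.9641,-0.0000)
J_ω[:, 0] = z_0
entry J[1][0] = 4.9641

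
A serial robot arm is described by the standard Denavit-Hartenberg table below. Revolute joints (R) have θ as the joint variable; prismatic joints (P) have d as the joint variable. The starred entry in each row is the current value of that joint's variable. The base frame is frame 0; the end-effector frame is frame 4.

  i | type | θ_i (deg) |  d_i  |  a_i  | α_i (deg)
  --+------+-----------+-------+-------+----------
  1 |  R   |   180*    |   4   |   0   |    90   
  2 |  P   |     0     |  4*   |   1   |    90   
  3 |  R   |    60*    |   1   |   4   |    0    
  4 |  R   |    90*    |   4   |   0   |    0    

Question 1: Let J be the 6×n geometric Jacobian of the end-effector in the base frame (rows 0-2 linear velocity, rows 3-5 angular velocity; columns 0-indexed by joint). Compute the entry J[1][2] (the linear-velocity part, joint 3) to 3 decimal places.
2.000

axis z_2 = (0.0000,0.0000,-1.0000); lever o_n−o_2 = (-2.0000,3.4641,-5.0000)
cross product → J_v[:, 2] = (3.4641,2.0000,0.0000)
J_ω[:, 2] = z_2
entry J[1][2] = 2.0000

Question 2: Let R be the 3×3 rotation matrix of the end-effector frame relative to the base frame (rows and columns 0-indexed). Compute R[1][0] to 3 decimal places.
0.500

End-effector x-axis (col 0 of R) = (0.8660,0.5000,0.0000)
R[1][0] = 0.5000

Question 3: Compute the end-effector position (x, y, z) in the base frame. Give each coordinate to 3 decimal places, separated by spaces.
after link 1: o_1 = (0.0000, 0.0000, 4.0000)
after link 2: o_2 = (-1.0000, 4.0000, 4.0000)
after link 3: o_3 = (-3.0000, 7.4641, 3.0000)
after link 4: o_4 = (-3.0000, 7.4641, -1.0000)

-3.000 7.464 -1.000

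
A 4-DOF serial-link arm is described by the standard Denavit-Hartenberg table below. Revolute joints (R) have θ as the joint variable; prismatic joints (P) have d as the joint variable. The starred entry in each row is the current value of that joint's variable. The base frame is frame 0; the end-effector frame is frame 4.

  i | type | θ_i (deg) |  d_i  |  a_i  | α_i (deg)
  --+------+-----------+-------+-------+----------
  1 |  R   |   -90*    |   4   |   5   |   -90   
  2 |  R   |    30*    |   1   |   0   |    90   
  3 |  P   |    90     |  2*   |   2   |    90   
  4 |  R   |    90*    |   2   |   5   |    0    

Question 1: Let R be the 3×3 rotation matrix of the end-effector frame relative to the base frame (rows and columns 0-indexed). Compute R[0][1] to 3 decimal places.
-1.000

End-effector y-axis (col 1 of R) = (-1.0000,-0.0000,0.0000)
R[0][1] = -1.0000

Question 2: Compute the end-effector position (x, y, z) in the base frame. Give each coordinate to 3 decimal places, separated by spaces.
after link 1: o_1 = (0.0000, -5.0000, 4.0000)
after link 2: o_2 = (1.0000, -5.0000, 4.0000)
after link 3: o_3 = (3.0000, -6.0000, 5.7321)
after link 4: o_4 = (3.0000, -10.2321, 9.0622)

3.000 -10.232 9.062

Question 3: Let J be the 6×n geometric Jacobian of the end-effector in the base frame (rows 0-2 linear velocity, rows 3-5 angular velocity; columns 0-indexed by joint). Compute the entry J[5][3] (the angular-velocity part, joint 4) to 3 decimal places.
axis z_3 = (0.0000,-0.8660,-0.5000); lever o_n−o_3 = (0.0000,-4.2321,3.3301)
cross product → J_v[:, 3] = (-5.0000,-0.0000,0.0000)
J_ω[:, 3] = z_3
entry J[5][3] = -0.5000

-0.500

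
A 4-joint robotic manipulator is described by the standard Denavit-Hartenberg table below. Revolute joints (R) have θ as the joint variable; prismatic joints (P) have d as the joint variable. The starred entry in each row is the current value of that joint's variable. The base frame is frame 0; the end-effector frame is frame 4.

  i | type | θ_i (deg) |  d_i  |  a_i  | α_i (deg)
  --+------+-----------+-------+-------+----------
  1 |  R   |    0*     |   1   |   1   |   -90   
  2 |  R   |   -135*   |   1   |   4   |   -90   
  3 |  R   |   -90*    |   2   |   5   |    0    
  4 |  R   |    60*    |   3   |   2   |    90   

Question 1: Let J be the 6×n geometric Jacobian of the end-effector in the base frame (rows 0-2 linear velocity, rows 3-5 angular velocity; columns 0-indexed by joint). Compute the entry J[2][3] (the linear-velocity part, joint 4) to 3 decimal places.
0.707

axis z_3 = (0.7071,0.0000,0.7071); lever o_n−o_3 = (0.8966,1.0000,3.3461)
cross product → J_v[:, 3] = (-0.7071,-1.7321,0.7071)
J_ω[:, 3] = z_3
entry J[2][3] = 0.7071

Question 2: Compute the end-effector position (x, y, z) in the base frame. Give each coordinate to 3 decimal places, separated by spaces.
0.482 7.000 8.589

after link 1: o_1 = (1.0000, 0.0000, 1.0000)
after link 2: o_2 = (-1.8284, 1.0000, 3.8284)
after link 3: o_3 = (-0.4142, 6.0000, 5.2426)
after link 4: o_4 = (0.4824, 7.0000, 8.5887)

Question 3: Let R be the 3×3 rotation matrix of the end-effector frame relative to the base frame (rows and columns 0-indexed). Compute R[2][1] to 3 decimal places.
End-effector y-axis (col 1 of R) = (0.7071,-0.0000,0.7071)
R[2][1] = 0.7071

0.707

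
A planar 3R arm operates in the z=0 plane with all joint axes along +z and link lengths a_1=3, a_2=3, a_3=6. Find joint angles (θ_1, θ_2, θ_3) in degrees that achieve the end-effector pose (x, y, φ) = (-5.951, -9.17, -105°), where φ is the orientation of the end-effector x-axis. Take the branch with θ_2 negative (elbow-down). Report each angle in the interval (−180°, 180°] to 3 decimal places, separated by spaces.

-120.007 -44.990 59.998

wrist centre = target − a_3·(cos φ, sin φ) = (-4.3981, -3.3744)
cos θ_2 = (30.7300−3²−3²)/(2·3·3) = 0.7072; θ_2 = -44.9905° (elbow-down)
β = atan2(-3.3744,-4.3981) = -142.5027°; ψ = atan2(-2.1210,5.1217) = -22.4952°
θ_1 = β − ψ = -120.0074°
θ_3 = φ − θ_1 − θ_2 = 59.9979° (wrapped to (-180°,180°])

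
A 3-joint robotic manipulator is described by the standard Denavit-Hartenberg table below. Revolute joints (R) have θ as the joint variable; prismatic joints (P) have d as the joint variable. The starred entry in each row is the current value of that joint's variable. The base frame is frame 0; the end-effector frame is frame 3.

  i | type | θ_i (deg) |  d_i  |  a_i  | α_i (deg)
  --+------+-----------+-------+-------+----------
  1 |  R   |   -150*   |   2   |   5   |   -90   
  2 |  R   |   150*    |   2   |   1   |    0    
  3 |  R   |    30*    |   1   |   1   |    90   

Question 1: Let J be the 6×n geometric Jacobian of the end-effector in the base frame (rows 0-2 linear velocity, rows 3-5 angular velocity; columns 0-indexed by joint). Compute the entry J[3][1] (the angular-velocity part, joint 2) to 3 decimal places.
axis z_1 = (0.5000,-0.8660,0.0000); lever o_n−o_1 = (3.1160,-1.6651,-0.5000)
cross product → J_v[:, 1] = (0.4330,0.2500,1.8660)
J_ω[:, 1] = z_1
entry J[3][1] = 0.5000

0.500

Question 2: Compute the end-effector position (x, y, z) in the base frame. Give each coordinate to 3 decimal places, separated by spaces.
after link 1: o_1 = (-4.3301, -2.5000, 2.0000)
after link 2: o_2 = (-2.5801, -3.7990, 1.5000)
after link 3: o_3 = (-1.2141, -4.1651, 1.5000)

-1.214 -4.165 1.500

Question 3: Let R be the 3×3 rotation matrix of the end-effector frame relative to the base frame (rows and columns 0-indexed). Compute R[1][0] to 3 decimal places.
End-effector x-axis (col 0 of R) = (0.8660,0.5000,0.0000)
R[1][0] = 0.5000

0.500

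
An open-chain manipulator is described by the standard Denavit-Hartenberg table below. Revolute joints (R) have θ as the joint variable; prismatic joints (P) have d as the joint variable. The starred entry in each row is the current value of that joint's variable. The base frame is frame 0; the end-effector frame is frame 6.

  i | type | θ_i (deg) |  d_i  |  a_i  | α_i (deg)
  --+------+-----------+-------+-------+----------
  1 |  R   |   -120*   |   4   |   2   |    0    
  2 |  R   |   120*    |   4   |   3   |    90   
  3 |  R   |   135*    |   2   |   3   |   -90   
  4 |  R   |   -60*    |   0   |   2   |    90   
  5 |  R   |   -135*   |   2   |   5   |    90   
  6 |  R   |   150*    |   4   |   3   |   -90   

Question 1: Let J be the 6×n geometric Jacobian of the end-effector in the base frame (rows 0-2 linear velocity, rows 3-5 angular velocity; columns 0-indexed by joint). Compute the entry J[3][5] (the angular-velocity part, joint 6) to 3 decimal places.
-0.250

axis z_5 = (-0.2500,0.6124,-0.7500); lever o_n−o_5 = (-2.0300,0.1085,-4.5681)
cross product → J_v[:, 5] = (-2.7160,0.3805,1.2160)
J_ω[:, 5] = z_5
entry J[3][5] = -0.2500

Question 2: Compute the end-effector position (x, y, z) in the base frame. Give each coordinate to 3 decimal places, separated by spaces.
after link 1: o_1 = (-1.0000, -1.7321, 4.0000)
after link 2: o_2 = (2.0000, -1.7321, 8.0000)
after link 3: o_3 = (-0.1213, -3.7321, 10.1213)
after link 4: o_4 = (-0.8284, -5.4641, 10.8284)
after link 5: o_5 = (4.1463, -3.4022, 10.8537)
after link 6: o_6 = (2.1163, -3.2937, 6.2856)

2.116 -3.294 6.286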